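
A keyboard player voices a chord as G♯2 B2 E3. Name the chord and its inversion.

The distinct note names are G#, B, E. Stacked in thirds they read E–G#–B, which is a major triad on E.
The lowest note is G#, the third of the chord, so this is first inversion (figured bass 6).

E major, first inversion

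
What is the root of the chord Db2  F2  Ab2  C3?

The distinct letter names are Db, F, Ab, C. Arranged as a stack of thirds they read Db–F–Ab–C, so Db is the root (a Db major seventh chord).

Db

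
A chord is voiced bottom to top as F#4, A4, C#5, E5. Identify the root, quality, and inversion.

The distinct note names are F#, A, C#, E. Stacked in thirds they read F#–A–C#–E, which is a minor seventh chord on F#.
F# is the root of F# minor seventh; root in the bass means root position (figured bass 7).

F# minor seventh, root position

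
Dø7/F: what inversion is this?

first inversion

Dø7/F means D half-diminished seventh with F in the bass. F is the third of D half-diminished seventh (D–F–Ab–C), so this is first inversion.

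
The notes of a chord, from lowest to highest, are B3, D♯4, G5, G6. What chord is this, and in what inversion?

G augmented, first inversion

The distinct note names are B, D#, G. Stacked in thirds they read G–B–D#, which is an augmented triad on G.
The lowest note is B, the third of the chord, so this is first inversion (figured bass 6).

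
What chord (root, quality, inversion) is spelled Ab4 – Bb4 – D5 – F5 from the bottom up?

Bb dominant seventh, third inversion

The distinct note names are Ab, Bb, D, F. Stacked in thirds they read Bb–D–F–Ab, which is a dominant seventh chord on Bb.
Ab is the seventh of Bb dominant seventh; seventh in the bass means third inversion (figured bass 4/2).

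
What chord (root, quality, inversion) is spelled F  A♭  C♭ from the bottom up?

F diminished, root position

Reducing to letter names: F, Ab, Cb. These stack in thirds as F–Ab–Cb — an F diminished triad.
The lowest note is F, the root of the chord, so this is root position (figured bass 5/3).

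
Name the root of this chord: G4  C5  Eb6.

C

G, C, Eb are the tones of a C minor triad (C–Eb–G), making C the root.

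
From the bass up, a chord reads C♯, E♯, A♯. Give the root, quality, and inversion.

The distinct note names are C#, E#, A#. Stacked in thirds they read A#–C#–E#, which is a minor triad on A#.
C# is the third of A# minor; third in the bass means first inversion (figured bass 6).

A# minor, first inversion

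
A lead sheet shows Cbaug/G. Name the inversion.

second inversion

Cbaug/G means Cb augmented with G in the bass. G is the fifth of Cb augmented (Cb–Eb–G), so this is second inversion.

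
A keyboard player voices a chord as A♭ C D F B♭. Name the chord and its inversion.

The pitch classes Ab, C, D, F, Bb arrange in thirds as Bb–D–F–Ab–C: a Bb dominant ninth chord.
Ab is the seventh of Bb dominant ninth; seventh in the bass means third inversion.

Bb dominant ninth, third inversion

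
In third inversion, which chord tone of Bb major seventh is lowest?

A

In third inversion the seventh is lowest. For Bb major seventh (Bb–D–F–A) that is A.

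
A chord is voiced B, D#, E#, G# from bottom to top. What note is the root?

B, D#, E#, G# are the tones of an E# half-diminished seventh chord (E#–G#–B–D#), making E# the root.

E#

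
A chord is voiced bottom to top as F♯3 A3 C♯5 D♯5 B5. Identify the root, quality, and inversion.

The distinct note names are F#, A, C#, D#, B. Stacked in thirds they read B–D#–F#–A–C#, which is a dominant ninth chord on B.
F# is the fifth of B dominant ninth; fifth in the bass means second inversion.

B dominant ninth, second inversion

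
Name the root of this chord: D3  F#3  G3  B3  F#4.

G

The distinct letter names are D, F#, G, B. Arranged as a stack of thirds they read G–B–D–F#, so G is the root (a G major seventh chord).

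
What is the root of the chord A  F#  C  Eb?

Reordering A, F#, C, Eb into stacked thirds gives F#–A–C–Eb; the bottom of that stack, F#, is the root.

F#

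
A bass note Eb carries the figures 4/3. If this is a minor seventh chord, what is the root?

Ab

The figures 4/3 mean the fifth of the chord is in the bass. If Eb is the fifth of a minor seventh chord, the root is Ab (chord tones Ab–Cb–Eb–Gb).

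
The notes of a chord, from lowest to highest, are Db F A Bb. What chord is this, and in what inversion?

Bb minor-major seventh, first inversion

The distinct note names are Db, F, A, Bb. Stacked in thirds they read Bb–Db–F–A, which is a minor-major seventh chord on Bb.
Db is the third of Bb minor-major seventh; third in the bass means first inversion (figured bass 6/5).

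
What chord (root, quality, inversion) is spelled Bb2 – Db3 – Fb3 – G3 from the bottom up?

The pitch classes Bb, Db, Fb, G arrange in thirds as G–Bb–Db–Fb: a G diminished seventh chord.
Bb is the third of G diminished seventh; third in the bass means first inversion (figured bass 6/5).

G diminished seventh, first inversion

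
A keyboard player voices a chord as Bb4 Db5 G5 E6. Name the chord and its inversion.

The distinct note names are Bb, Db, G, E. Stacked in thirds they read E–G–Bb–Db, which is a diminished seventh chord on E.
Bb is the fifth of E diminished seventh; fifth in the bass means second inversion (figured bass 4/3).

E diminished seventh, second inversion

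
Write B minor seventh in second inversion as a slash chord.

Second inversion of B minor seventh has the fifth (F#) in the bass. As a slash chord: Bm7/F#.

Bm7/F#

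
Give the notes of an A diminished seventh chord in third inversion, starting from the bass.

A diminished seventh is A–C–Eb–Gb. Third inversion puts the seventh (Gb) in the bass, with the remaining tones above: Gb, A, C, Eb.

Gb, A, C, Eb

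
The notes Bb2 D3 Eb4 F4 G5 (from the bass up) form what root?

Reordering Bb, D, Eb, F, G into stacked thirds gives Eb–G–Bb–D–F; the bottom of that stack, Eb, is the root.

Eb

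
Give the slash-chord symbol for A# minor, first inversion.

A#m/C#

First inversion of A# minor has the third (C#) in the bass. As a slash chord: A#m/C#.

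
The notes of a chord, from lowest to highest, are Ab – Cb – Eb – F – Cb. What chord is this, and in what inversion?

The pitch classes Ab, Cb, Eb, F arrange in thirds as F–Ab–Cb–Eb: an F half-diminished seventh chord.
The lowest note is Ab, the third of the chord, so this is first inversion (figured bass 6/5).

F half-diminished seventh, first inversion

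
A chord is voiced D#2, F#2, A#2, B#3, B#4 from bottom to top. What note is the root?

B#

D#, F#, A#, B# are the tones of a B# half-diminished seventh chord (B#–D#–F#–A#), making B# the root.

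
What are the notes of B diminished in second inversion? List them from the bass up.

F, B, D

Spelling B diminished: B–D–F. In second inversion the fifth is bass, giving F, B, D from the bottom.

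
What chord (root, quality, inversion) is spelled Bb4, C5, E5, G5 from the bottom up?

C dominant seventh, third inversion

Reducing to letter names: Bb, C, E, G. These stack in thirds as C–E–G–Bb — a C dominant seventh chord.
With the seventh (Bb) in the bass, the chord is in third inversion (figured bass 4/2).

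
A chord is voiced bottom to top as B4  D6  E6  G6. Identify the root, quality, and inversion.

The pitch classes B, D, E, G arrange in thirds as E–G–B–D: an E minor seventh chord.
The lowest note is B, the fifth of the chord, so this is second inversion (figured bass 4/3).

E minor seventh, second inversion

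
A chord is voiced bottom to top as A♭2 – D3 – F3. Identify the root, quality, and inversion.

D diminished, second inversion

The pitch classes Ab, D, F arrange in thirds as D–F–Ab: a D diminished triad.
Ab is the fifth of D diminished; fifth in the bass means second inversion (figured bass 6/4).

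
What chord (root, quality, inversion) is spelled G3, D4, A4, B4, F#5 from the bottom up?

G major ninth, root position

Reducing to letter names: G, D, A, B, F#. These stack in thirds as G–B–D–F#–A — a G major ninth chord.
With the root (G) in the bass, the chord is in root position.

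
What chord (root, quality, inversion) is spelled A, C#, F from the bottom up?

The pitch classes A, C#, F arrange in thirds as F–A–C#: an F augmented triad.
The lowest note is A, the third of the chord, so this is first inversion (figured bass 6).

F augmented, first inversion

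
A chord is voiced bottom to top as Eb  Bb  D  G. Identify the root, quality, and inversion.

Eb major seventh, root position

Reducing to letter names: Eb, Bb, D, G. These stack in thirds as Eb–G–Bb–D — an Eb major seventh chord.
Eb is the root of Eb major seventh; root in the bass means root position (figured bass 7).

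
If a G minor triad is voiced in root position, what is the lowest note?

In root position the root is lowest. For G minor (G–Bb–D) that is G.

G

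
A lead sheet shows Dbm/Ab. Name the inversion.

second inversion

Dbm/Ab means Db minor with Ab in the bass. Ab is the fifth of Db minor (Db–Fb–Ab), so this is second inversion.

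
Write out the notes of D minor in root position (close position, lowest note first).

D, F, A

Spelling D minor: D–F–A. In root position the root is bass, giving D, F, A from the bottom.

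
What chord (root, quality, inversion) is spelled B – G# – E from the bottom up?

E major, second inversion

The pitch classes B, G#, E arrange in thirds as E–G#–B: an E major triad.
With the fifth (B) in the bass, the chord is in second inversion (figured bass 6/4).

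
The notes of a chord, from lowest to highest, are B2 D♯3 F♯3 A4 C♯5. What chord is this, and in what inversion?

B dominant ninth, root position

Reducing to letter names: B, D#, F#, A, C#. These stack in thirds as B–D#–F#–A–C# — a B dominant ninth chord.
With the root (B) in the bass, the chord is in root position.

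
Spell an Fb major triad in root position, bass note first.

The chord tones are Fb–Ab–Cb. With the root (Fb) lowest for root position: Fb, Ab, Cb.

Fb, Ab, Cb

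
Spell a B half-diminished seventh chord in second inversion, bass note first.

F, A, B, D

Spelling B half-diminished seventh: B–D–F–A. In second inversion the fifth is bass, giving F, A, B, D from the bottom.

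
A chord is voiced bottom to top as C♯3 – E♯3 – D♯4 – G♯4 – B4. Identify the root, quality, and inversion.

C# dominant ninth, root position

Reducing to letter names: C#, E#, D#, G#, B. These stack in thirds as C#–E#–G#–B–D# — a C# dominant ninth chord.
C# is the root of C# dominant ninth; root in the bass means root position.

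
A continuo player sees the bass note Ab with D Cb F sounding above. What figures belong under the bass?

The notes Ab, D, Cb, F stack in thirds as D–F–Ab–Cb — a D diminished seventh chord. The bass Ab is the fifth, so this is second inversion: figured 4/3.

4/3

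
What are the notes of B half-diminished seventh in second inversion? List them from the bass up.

Spelling B half-diminished seventh: B–D–F–A. In second inversion the fifth is bass, giving F, A, B, D from the bottom.

F, A, B, D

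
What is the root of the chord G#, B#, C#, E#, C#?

Reordering G#, B#, C#, E# into stacked thirds gives C#–E#–G#–B#; the bottom of that stack, C#, is the root.

C#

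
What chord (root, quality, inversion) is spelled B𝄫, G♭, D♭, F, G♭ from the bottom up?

The pitch classes Bbb, Gb, Db, F arrange in thirds as Gb–Bbb–Db–F: a Gb minor-major seventh chord.
With the third (Bbb) in the bass, the chord is in first inversion (figured bass 6/5).

Gb minor-major seventh, first inversion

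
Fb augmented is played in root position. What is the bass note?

In root position the root is lowest. For Fb augmented (Fb–Ab–C) that is Fb.

Fb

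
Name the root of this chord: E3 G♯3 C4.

C

E, G#, C are the tones of a C augmented triad (C–E–G#), making C the root.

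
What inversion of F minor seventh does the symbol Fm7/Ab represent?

Fm7/Ab means F minor seventh with Ab in the bass. Ab is the third of F minor seventh (F–Ab–C–Eb), so this is first inversion.

first inversion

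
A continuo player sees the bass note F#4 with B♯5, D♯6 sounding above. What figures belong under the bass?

6/4

The notes F#, B#, D# stack in thirds as B#–D#–F# — a B# diminished triad. The bass F# is the fifth, so this is second inversion: figured 6/4.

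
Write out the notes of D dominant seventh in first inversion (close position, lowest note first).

F#, A, C, D

Spelling D dominant seventh: D–F#–A–C. In first inversion the third is bass, giving F#, A, C, D from the bottom.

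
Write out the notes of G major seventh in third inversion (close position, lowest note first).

G major seventh is G–B–D–F#. Third inversion puts the seventh (F#) in the bass, with the remaining tones above: F#, G, B, D.

F#, G, B, D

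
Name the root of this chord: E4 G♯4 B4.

E

E, G#, B are the tones of an E major triad (E–G#–B), making E the root.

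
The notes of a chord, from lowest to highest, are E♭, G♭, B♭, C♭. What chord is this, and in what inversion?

The pitch classes Eb, Gb, Bb, Cb arrange in thirds as Cb–Eb–Gb–Bb: a Cb major seventh chord.
The lowest note is Eb, the third of the chord, so this is first inversion (figured bass 6/5).

Cb major seventh, first inversion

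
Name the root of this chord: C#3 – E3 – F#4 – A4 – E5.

F#

The distinct letter names are C#, E, F#, A. Arranged as a stack of thirds they read F#–A–C#–E, so F# is the root (an F# minor seventh chord).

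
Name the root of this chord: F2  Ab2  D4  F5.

D

The distinct letter names are F, Ab, D. Arranged as a stack of thirds they read D–F–Ab, so D is the root (a D diminished triad).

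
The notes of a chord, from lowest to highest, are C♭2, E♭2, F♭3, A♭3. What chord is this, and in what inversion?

The pitch classes Cb, Eb, Fb, Ab arrange in thirds as Fb–Ab–Cb–Eb: an Fb major seventh chord.
With the fifth (Cb) in the bass, the chord is in second inversion (figured bass 4/3).

Fb major seventh, second inversion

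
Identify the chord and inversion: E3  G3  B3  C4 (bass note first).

C major seventh, first inversion

Reducing to letter names: E, G, B, C. These stack in thirds as C–E–G–B — a C major seventh chord.
The lowest note is E, the third of the chord, so this is first inversion (figured bass 6/5).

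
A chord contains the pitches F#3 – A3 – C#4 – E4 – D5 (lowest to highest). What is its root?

Reordering F#, A, C#, E, D into stacked thirds gives D–F#–A–C#–E; the bottom of that stack, D, is the root.

D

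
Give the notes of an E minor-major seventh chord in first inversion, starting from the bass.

G, B, D#, E

The chord tones are E–G–B–D#. With the third (G) lowest for first inversion: G, B, D#, E.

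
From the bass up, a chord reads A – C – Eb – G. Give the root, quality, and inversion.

A half-diminished seventh, root position

The distinct note names are A, C, Eb, G. Stacked in thirds they read A–C–Eb–G, which is a half-diminished seventh chord on A.
A is the root of A half-diminished seventh; root in the bass means root position (figured bass 7).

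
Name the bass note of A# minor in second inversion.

E#

A# minor is A#–C#–E#. Second inversion places the fifth in the bass: E#.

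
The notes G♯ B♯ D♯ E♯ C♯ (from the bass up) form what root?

C#

The distinct letter names are G#, B#, D#, E#, C#. Arranged as a stack of thirds they read C#–E#–G#–B#–D#, so C# is the root (a C# major ninth chord).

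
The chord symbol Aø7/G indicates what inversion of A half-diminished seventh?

third inversion

Aø7/G means A half-diminished seventh with G in the bass. G is the seventh of A half-diminished seventh (A–C–Eb–G), so this is third inversion.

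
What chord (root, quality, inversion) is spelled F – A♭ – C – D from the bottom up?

The pitch classes F, Ab, C, D arrange in thirds as D–F–Ab–C: a D half-diminished seventh chord.
The lowest note is F, the third of the chord, so this is first inversion (figured bass 6/5).

D half-diminished seventh, first inversion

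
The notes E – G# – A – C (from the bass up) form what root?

The distinct letter names are E, G#, A, C. Arranged as a stack of thirds they read A–C–E–G#, so A is the root (an A minor-major seventh chord).

A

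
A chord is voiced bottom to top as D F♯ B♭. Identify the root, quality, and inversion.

Reducing to letter names: D, F#, Bb. These stack in thirds as Bb–D–F# — a Bb augmented triad.
D is the third of Bb augmented; third in the bass means first inversion (figured bass 6).

Bb augmented, first inversion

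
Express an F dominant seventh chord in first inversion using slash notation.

F7/A

First inversion of F dominant seventh has the third (A) in the bass. As a slash chord: F7/A.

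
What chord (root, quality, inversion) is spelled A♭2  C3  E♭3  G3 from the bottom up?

Reducing to letter names: Ab, C, Eb, G. These stack in thirds as Ab–C–Eb–G — an Ab major seventh chord.
The lowest note is Ab, the root of the chord, so this is root position (figured bass 7).

Ab major seventh, root position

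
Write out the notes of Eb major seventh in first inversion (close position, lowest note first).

G, Bb, D, Eb

Eb major seventh is Eb–G–Bb–D. First inversion puts the third (G) in the bass, with the remaining tones above: G, Bb, D, Eb.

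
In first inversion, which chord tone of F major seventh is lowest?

A

The third of F major seventh (F–A–C–E) is A; that is the bass in first inversion.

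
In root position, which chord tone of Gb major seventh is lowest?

Gb major seventh is Gb–Bb–Db–F. Root position places the root in the bass: Gb.

Gb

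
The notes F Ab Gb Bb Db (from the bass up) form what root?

Reordering F, Ab, Gb, Bb, Db into stacked thirds gives Gb–Bb–Db–F–Ab; the bottom of that stack, Gb, is the root.

Gb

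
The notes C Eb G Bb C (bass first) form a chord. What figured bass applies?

7

The notes C, Eb, G, Bb stack in thirds as C–Eb–G–Bb — a C minor seventh chord. The bass C is the root, so this is root position: figured 7.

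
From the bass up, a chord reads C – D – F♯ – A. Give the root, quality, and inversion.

D dominant seventh, third inversion

Reducing to letter names: C, D, F#, A. These stack in thirds as D–F#–A–C — a D dominant seventh chord.
The lowest note is C, the seventh of the chord, so this is third inversion (figured bass 4/2).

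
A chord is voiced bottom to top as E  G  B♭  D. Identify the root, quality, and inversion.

E half-diminished seventh, root position

The pitch classes E, G, Bb, D arrange in thirds as E–G–Bb–D: an E half-diminished seventh chord.
With the root (E) in the bass, the chord is in root position (figured bass 7).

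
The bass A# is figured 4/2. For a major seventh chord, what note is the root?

B

The figures 4/2 mean the seventh of the chord is in the bass. If A# is the seventh of a major seventh chord, the root is B (chord tones B–D#–F#–A#).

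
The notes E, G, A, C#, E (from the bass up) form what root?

A

E, G, A, C# are the tones of an A dominant seventh chord (A–C#–E–G), making A the root.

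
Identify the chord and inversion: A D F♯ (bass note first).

D major, second inversion

The distinct note names are A, D, F#. Stacked in thirds they read D–F#–A, which is a major triad on D.
The lowest note is A, the fifth of the chord, so this is second inversion (figured bass 6/4).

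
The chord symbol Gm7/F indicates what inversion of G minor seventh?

third inversion

Gm7/F means G minor seventh with F in the bass. F is the seventh of G minor seventh (G–Bb–D–F), so this is third inversion.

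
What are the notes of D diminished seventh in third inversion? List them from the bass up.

D diminished seventh is D–F–Ab–Cb. Third inversion puts the seventh (Cb) in the bass, with the remaining tones above: Cb, D, F, Ab.

Cb, D, F, Ab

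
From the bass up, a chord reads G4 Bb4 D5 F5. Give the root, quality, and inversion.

The pitch classes G, Bb, D, F arrange in thirds as G–Bb–D–F: a G minor seventh chord.
With the root (G) in the bass, the chord is in root position (figured bass 7).

G minor seventh, root position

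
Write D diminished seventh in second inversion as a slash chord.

Second inversion of D diminished seventh has the fifth (Ab) in the bass. As a slash chord: Ddim7/Ab.

Ddim7/Ab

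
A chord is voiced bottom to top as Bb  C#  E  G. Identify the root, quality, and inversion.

The pitch classes Bb, C#, E, G arrange in thirds as C#–E–G–Bb: a C# diminished seventh chord.
With the seventh (Bb) in the bass, the chord is in third inversion (figured bass 4/2).

C# diminished seventh, third inversion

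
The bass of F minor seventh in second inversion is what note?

C

F minor seventh is F–Ab–C–Eb. Second inversion places the fifth in the bass: C.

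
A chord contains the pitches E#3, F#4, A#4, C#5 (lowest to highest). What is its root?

Reordering E#, F#, A#, C# into stacked thirds gives F#–A#–C#–E#; the bottom of that stack, F#, is the root.

F#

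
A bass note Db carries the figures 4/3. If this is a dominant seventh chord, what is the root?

The figures 4/3 mean the fifth of the chord is in the bass. If Db is the fifth of a dominant seventh chord, the root is Gb (chord tones Gb–Bb–Db–Fb).

Gb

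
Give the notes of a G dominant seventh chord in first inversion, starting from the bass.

B, D, F, G

Spelling G dominant seventh: G–B–D–F. In first inversion the third is bass, giving B, D, F, G from the bottom.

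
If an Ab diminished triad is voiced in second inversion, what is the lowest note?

In second inversion the fifth is lowest. For Ab diminished (Ab–Cb–Ebb) that is Ebb.

Ebb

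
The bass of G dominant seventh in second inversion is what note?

D

In second inversion the fifth is lowest. For G dominant seventh (G–B–D–F) that is D.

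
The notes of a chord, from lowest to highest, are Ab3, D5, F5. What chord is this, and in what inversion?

The distinct note names are Ab, D, F. Stacked in thirds they read D–F–Ab, which is a diminished triad on D.
The lowest note is Ab, the fifth of the chord, so this is second inversion (figured bass 6/4).

D diminished, second inversion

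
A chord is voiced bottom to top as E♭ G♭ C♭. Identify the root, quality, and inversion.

Reducing to letter names: Eb, Gb, Cb. These stack in thirds as Cb–Eb–Gb — a Cb major triad.
The lowest note is Eb, the third of the chord, so this is first inversion (figured bass 6).

Cb major, first inversion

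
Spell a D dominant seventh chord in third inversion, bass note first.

The chord tones are D–F#–A–C. With the seventh (C) lowest for third inversion: C, D, F#, A.

C, D, F#, A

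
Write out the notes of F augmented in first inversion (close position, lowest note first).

Spelling F augmented: F–A–C#. In first inversion the third is bass, giving A, C#, F from the bottom.

A, C#, F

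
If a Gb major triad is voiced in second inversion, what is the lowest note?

Db

Gb major is Gb–Bb–Db. Second inversion places the fifth in the bass: Db.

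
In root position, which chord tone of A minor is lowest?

The root of A minor (A–C–E) is A; that is the bass in root position.

A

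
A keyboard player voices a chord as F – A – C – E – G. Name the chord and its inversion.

The distinct note names are F, A, C, E, G. Stacked in thirds they read F–A–C–E–G, which is a major ninth chord on F.
F is the root of F major ninth; root in the bass means root position.

F major ninth, root position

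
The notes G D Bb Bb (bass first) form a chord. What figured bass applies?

The notes G, D, Bb stack in thirds as G–Bb–D — a G minor triad. The bass G is the root, so this is root position: figured 5/3.

5/3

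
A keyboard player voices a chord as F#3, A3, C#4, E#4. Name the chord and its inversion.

Reducing to letter names: F#, A, C#, E#. These stack in thirds as F#–A–C#–E# — an F# minor-major seventh chord.
The lowest note is F#, the root of the chord, so this is root position (figured bass 7).

F# minor-major seventh, root position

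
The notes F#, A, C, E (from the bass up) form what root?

F#

The distinct letter names are F#, A, C, E. Arranged as a stack of thirds they read F#–A–C–E, so F# is the root (an F# half-diminished seventh chord).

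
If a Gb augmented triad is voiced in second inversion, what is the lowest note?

D

Gb augmented is Gb–Bb–D. Second inversion places the fifth in the bass: D.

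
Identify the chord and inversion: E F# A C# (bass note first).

F# minor seventh, third inversion

Reducing to letter names: E, F#, A, C#. These stack in thirds as F#–A–C#–E — an F# minor seventh chord.
The lowest note is E, the seventh of the chord, so this is third inversion (figured bass 4/2).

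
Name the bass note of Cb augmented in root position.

Cb

In root position the root is lowest. For Cb augmented (Cb–Eb–G) that is Cb.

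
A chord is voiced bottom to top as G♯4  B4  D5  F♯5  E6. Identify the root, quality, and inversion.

Reducing to letter names: G#, B, D, F#, E. These stack in thirds as E–G#–B–D–F# — an E dominant ninth chord.
With the third (G#) in the bass, the chord is in first inversion.

E dominant ninth, first inversion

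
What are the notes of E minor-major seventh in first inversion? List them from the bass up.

E minor-major seventh is E–G–B–D#. First inversion puts the third (G) in the bass, with the remaining tones above: G, B, D#, E.

G, B, D#, E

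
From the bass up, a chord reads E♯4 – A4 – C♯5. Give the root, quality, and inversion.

The distinct note names are E#, A, C#. Stacked in thirds they read A–C#–E#, which is an augmented triad on A.
With the fifth (E#) in the bass, the chord is in second inversion (figured bass 6/4).

A augmented, second inversion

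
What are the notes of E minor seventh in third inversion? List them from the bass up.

D, E, G, B

The chord tones are E–G–B–D. With the seventh (D) lowest for third inversion: D, E, G, B.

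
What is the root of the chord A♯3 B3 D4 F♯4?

The distinct letter names are A#, B, D, F#. Arranged as a stack of thirds they read B–D–F#–A#, so B is the root (a B minor-major seventh chord).

B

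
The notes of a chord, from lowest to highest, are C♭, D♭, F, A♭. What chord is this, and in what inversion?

Db dominant seventh, third inversion

The pitch classes Cb, Db, F, Ab arrange in thirds as Db–F–Ab–Cb: a Db dominant seventh chord.
Cb is the seventh of Db dominant seventh; seventh in the bass means third inversion (figured bass 4/2).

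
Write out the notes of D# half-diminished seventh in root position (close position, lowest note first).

The chord tones are D#–F#–A–C#. With the root (D#) lowest for root position: D#, F#, A, C#.

D#, F#, A, C#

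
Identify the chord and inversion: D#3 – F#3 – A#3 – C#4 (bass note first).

The distinct note names are D#, F#, A#, C#. Stacked in thirds they read D#–F#–A#–C#, which is a minor seventh chord on D#.
With the root (D#) in the bass, the chord is in root position (figured bass 7).

D# minor seventh, root position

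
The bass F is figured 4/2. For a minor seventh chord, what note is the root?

G

The figures 4/2 mean the seventh of the chord is in the bass. If F is the seventh of a minor seventh chord, the root is G (chord tones G–Bb–D–F).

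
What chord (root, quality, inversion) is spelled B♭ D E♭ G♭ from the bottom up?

The distinct note names are Bb, D, Eb, Gb. Stacked in thirds they read Eb–Gb–Bb–D, which is a minor-major seventh chord on Eb.
With the fifth (Bb) in the bass, the chord is in second inversion (figured bass 4/3).

Eb minor-major seventh, second inversion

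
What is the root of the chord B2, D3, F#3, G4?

The distinct letter names are B, D, F#, G. Arranged as a stack of thirds they read G–B–D–F#, so G is the root (a G major seventh chord).

G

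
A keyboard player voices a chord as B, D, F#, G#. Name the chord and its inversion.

The distinct note names are B, D, F#, G#. Stacked in thirds they read G#–B–D–F#, which is a half-diminished seventh chord on G#.
The lowest note is B, the third of the chord, so this is first inversion (figured bass 6/5).

G# half-diminished seventh, first inversion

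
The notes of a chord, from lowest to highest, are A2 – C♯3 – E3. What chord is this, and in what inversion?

Reducing to letter names: A, C#, E. These stack in thirds as A–C#–E — an A major triad.
A is the root of A major; root in the bass means root position (figured bass 5/3).

A major, root position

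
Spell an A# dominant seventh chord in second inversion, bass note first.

E#, G#, A#, C##

The chord tones are A#–C##–E#–G#. With the fifth (E#) lowest for second inversion: E#, G#, A#, C##.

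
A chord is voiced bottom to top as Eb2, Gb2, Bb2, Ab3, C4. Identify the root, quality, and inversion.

Ab dominant ninth, second inversion

Reducing to letter names: Eb, Gb, Bb, Ab, C. These stack in thirds as Ab–C–Eb–Gb–Bb — an Ab dominant ninth chord.
The lowest note is Eb, the fifth of the chord, so this is second inversion.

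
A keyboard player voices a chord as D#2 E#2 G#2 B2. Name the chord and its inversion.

The pitch classes D#, E#, G#, B arrange in thirds as E#–G#–B–D#: an E# half-diminished seventh chord.
The lowest note is D#, the seventh of the chord, so this is third inversion (figured bass 4/2).

E# half-diminished seventh, third inversion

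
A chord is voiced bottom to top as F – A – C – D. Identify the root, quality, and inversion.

D minor seventh, first inversion

The pitch classes F, A, C, D arrange in thirds as D–F–A–C: a D minor seventh chord.
F is the third of D minor seventh; third in the bass means first inversion (figured bass 6/5).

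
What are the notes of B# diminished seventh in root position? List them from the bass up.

The chord tones are B#–D#–F#–A. With the root (B#) lowest for root position: B#, D#, F#, A.

B#, D#, F#, A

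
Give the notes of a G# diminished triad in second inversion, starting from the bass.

D, G#, B

The chord tones are G#–B–D. With the fifth (D) lowest for second inversion: D, G#, B.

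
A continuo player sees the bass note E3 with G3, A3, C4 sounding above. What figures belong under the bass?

4/3

The notes E, G, A, C stack in thirds as A–C–E–G — an A minor seventh chord. The bass E is the fifth, so this is second inversion: figured 4/3.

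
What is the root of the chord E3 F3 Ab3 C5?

E, F, Ab, C are the tones of an F minor-major seventh chord (F–Ab–C–E), making F the root.

F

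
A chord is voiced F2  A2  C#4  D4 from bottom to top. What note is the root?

D

F, A, C#, D are the tones of a D minor-major seventh chord (D–F–A–C#), making D the root.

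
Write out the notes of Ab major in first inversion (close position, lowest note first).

Spelling Ab major: Ab–C–Eb. In first inversion the third is bass, giving C, Eb, Ab from the bottom.

C, Eb, Ab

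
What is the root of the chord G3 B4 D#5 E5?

E

G, B, D#, E are the tones of an E minor-major seventh chord (E–G–B–D#), making E the root.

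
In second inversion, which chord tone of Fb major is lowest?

In second inversion the fifth is lowest. For Fb major (Fb–Ab–Cb) that is Cb.

Cb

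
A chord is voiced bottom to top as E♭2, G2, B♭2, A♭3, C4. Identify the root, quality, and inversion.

Ab major ninth, second inversion

The pitch classes Eb, G, Bb, Ab, C arrange in thirds as Ab–C–Eb–G–Bb: an Ab major ninth chord.
With the fifth (Eb) in the bass, the chord is in second inversion.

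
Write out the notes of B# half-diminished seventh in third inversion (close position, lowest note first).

A#, B#, D#, F#

The chord tones are B#–D#–F#–A#. With the seventh (A#) lowest for third inversion: A#, B#, D#, F#.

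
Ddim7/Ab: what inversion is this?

second inversion

Ddim7/Ab means D diminished seventh with Ab in the bass. Ab is the fifth of D diminished seventh (D–F–Ab–Cb), so this is second inversion.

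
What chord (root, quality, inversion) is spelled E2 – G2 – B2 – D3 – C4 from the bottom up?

C major ninth, first inversion

The pitch classes E, G, B, D, C arrange in thirds as C–E–G–B–D: a C major ninth chord.
E is the third of C major ninth; third in the bass means first inversion.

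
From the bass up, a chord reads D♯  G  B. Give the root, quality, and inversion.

Reducing to letter names: D#, G, B. These stack in thirds as G–B–D# — a G augmented triad.
The lowest note is D#, the fifth of the chord, so this is second inversion (figured bass 6/4).

G augmented, second inversion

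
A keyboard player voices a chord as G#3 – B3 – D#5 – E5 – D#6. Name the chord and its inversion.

Reducing to letter names: G#, B, D#, E. These stack in thirds as E–G#–B–D# — an E major seventh chord.
With the third (G#) in the bass, the chord is in first inversion (figured bass 6/5).

E major seventh, first inversion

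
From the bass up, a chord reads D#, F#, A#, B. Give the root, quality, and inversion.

B major seventh, first inversion

Reducing to letter names: D#, F#, A#, B. These stack in thirds as B–D#–F#–A# — a B major seventh chord.
The lowest note is D#, the third of the chord, so this is first inversion (figured bass 6/5).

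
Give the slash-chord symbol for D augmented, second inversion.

Second inversion of D augmented has the fifth (A#) in the bass. As a slash chord: Daug/A#.

Daug/A#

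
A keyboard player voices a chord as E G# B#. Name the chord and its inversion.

The distinct note names are E, G#, B#. Stacked in thirds they read E–G#–B#, which is an augmented triad on E.
The lowest note is E, the root of the chord, so this is root position (figured bass 5/3).

E augmented, root position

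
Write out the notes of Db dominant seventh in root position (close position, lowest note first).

Spelling Db dominant seventh: Db–F–Ab–Cb. In root position the root is bass, giving Db, F, Ab, Cb from the bottom.

Db, F, Ab, Cb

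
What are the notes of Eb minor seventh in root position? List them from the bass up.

Eb, Gb, Bb, Db

Spelling Eb minor seventh: Eb–Gb–Bb–Db. In root position the root is bass, giving Eb, Gb, Bb, Db from the bottom.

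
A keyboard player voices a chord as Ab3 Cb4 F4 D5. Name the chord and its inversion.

D diminished seventh, second inversion

Reducing to letter names: Ab, Cb, F, D. These stack in thirds as D–F–Ab–Cb — a D diminished seventh chord.
With the fifth (Ab) in the bass, the chord is in second inversion (figured bass 4/3).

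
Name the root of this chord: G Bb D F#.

G

Reordering G, Bb, D, F# into stacked thirds gives G–Bb–D–F#; the bottom of that stack, G, is the root.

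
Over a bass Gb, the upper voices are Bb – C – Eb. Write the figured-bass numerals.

4/3

The notes Gb, Bb, C, Eb stack in thirds as C–Eb–Gb–Bb — a C half-diminished seventh chord. The bass Gb is the fifth, so this is second inversion: figured 4/3.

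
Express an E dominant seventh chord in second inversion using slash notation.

Second inversion of E dominant seventh has the fifth (B) in the bass. As a slash chord: E7/B.

E7/B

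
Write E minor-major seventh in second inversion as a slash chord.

Second inversion of E minor-major seventh has the fifth (B) in the bass. As a slash chord: Em(maj7)/B.

Em(maj7)/B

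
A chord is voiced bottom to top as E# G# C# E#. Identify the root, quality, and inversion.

The distinct note names are E#, G#, C#. Stacked in thirds they read C#–E#–G#, which is a major triad on C#.
With the third (E#) in the bass, the chord is in first inversion (figured bass 6).

C# major, first inversion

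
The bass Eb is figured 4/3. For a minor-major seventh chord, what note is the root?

Ab

The figures 4/3 mean the fifth of the chord is in the bass. If Eb is the fifth of a minor-major seventh chord, the root is Ab (chord tones Ab–Cb–Eb–G).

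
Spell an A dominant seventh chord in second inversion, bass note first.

The chord tones are A–C#–E–G. With the fifth (E) lowest for second inversion: E, G, A, C#.

E, G, A, C#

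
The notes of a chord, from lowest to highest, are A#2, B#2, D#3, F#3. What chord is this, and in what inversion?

Reducing to letter names: A#, B#, D#, F#. These stack in thirds as B#–D#–F#–A# — a B# half-diminished seventh chord.
A# is the seventh of B# half-diminished seventh; seventh in the bass means third inversion (figured bass 4/2).

B# half-diminished seventh, third inversion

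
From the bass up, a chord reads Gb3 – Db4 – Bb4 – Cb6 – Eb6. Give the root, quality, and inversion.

Cb major ninth, second inversion

The distinct note names are Gb, Db, Bb, Cb, Eb. Stacked in thirds they read Cb–Eb–Gb–Bb–Db, which is a major ninth chord on Cb.
With the fifth (Gb) in the bass, the chord is in second inversion.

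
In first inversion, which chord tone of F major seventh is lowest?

In first inversion the third is lowest. For F major seventh (F–A–C–E) that is A.

A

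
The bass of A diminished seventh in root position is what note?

A diminished seventh is A–C–Eb–Gb. Root position places the root in the bass: A.

A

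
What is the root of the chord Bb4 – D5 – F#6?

Bb

Reordering Bb, D, F# into stacked thirds gives Bb–D–F#; the bottom of that stack, Bb, is the root.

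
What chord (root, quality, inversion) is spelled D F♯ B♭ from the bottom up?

Bb augmented, first inversion

Reducing to letter names: D, F#, Bb. These stack in thirds as Bb–D–F# — a Bb augmented triad.
The lowest note is D, the third of the chord, so this is first inversion (figured bass 6).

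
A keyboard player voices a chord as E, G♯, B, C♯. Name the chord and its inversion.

C# minor seventh, first inversion

Reducing to letter names: E, G#, B, C#. These stack in thirds as C#–E–G#–B — a C# minor seventh chord.
The lowest note is E, the third of the chord, so this is first inversion (figured bass 6/5).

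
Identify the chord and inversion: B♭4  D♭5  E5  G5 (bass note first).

E diminished seventh, second inversion

Reducing to letter names: Bb, Db, E, G. These stack in thirds as E–G–Bb–Db — an E diminished seventh chord.
The lowest note is Bb, the fifth of the chord, so this is second inversion (figured bass 4/3).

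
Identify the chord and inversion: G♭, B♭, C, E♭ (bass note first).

Reducing to letter names: Gb, Bb, C, Eb. These stack in thirds as C–Eb–Gb–Bb — a C half-diminished seventh chord.
With the fifth (Gb) in the bass, the chord is in second inversion (figured bass 4/3).

C half-diminished seventh, second inversion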